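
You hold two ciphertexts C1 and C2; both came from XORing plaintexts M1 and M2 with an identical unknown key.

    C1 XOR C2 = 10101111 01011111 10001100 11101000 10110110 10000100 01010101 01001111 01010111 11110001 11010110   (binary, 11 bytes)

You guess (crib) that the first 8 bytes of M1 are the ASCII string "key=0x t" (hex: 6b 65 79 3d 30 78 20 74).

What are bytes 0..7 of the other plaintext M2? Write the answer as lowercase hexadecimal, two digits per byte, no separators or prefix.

Since C1 ⊕ C2 = M1 ⊕ M2, XORing with the guessed M1 bytes yields the corresponding M2 bytes: M2 = (C1 ⊕ C2) ⊕ M1.
af ⊕ 6b = c4
5f ⊕ 65 = 3a
8c ⊕ 79 = f5
e8 ⊕ 3d = d5
b6 ⊕ 30 = 86
84 ⊕ 78 = fc
55 ⊕ 20 = 75
4f ⊕ 74 = 3b

c43af5d586fc753b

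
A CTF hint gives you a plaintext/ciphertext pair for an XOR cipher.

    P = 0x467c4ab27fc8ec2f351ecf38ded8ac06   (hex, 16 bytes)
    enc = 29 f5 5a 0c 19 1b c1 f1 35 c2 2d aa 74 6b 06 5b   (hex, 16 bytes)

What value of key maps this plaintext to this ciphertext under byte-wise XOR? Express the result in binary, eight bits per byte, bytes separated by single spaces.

Since enc = P ⊕ key, XORing both sides with P gives key = P ⊕ enc.
01000110 XOR 00101001 = 01101111
01111100 XOR 11110101 = 10001001
01001010 XOR 01011010 = 00010000
10110010 XOR 00001100 = 10111110
01111111 XOR 00011001 = 01100110
11001000 XOR 00011011 = 11010011
11101100 XOR 11000001 = 00101101
00101111 XOR 11110001 = 11011110
00110101 XOR 00110101 = 00000000
00011110 XOR 11000010 = 11011100
11001111 XOR 00101101 = 11100010
00111000 XOR 10101010 = 10010010
11011110 XOR 01110100 = 10101010
11011000 XOR 01101011 = 10110011
10101100 XOR 00000110 = 10101010
00000110 XOR 01011011 = 01011101

01101111 10001001 00010000 10111110 01100110 11010011 00101101 11011110 00000000 11011100 11100010 10010010 10101010 10110011 10101010 01011101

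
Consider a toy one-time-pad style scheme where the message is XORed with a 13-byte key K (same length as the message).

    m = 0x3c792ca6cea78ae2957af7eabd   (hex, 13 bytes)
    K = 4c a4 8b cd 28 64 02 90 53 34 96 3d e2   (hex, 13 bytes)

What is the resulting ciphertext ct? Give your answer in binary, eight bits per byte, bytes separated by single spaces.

byte 0: 3c ^ 4c = 70
byte 1: 79 ^ a4 = dd
byte 2: 2c ^ 8b = a7
byte 3: a6 ^ cd = 6b
byte 4: ce ^ 28 = e6
byte 5: a7 ^ 64 = c3
byte 6: 8a ^ 02 = 88
byte 7: e2 ^ 90 = 72
byte 8: 95 ^ 53 = c6
byte 9: 7a ^ 34 = 4e
byte 10: f7 ^ 96 = 61
byte 11: ea ^ 3d = d7
byte 12: bd ^ e2 = 5f

01110000 11011101 10100111 01101011 11100110 11000011 10001000 01110010 11000110 01001110 01100001 11010111 01011111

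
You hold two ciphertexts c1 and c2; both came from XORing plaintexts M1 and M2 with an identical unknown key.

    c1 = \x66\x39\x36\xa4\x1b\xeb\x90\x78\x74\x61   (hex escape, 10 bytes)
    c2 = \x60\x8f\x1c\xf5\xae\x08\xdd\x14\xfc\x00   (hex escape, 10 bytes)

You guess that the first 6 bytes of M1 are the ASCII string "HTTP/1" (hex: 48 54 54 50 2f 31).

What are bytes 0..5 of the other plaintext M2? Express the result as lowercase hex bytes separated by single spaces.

First, c1 ⊕ c2 = (M1 ⊕ K) ⊕ (M2 ⊕ K) = M1 ⊕ M2, so the key drops out. Then M2 = (M1 ⊕ M2) ⊕ M1 over the first 6 bytes.
byte 0: (66 ⊕ 60) ⊕ 48 = 06 ⊕ 48 = 4e
byte 1: (39 ⊕ 8f) ⊕ 54 = b6 ⊕ 54 = e2
byte 2: (36 ⊕ 1c) ⊕ 54 = 2a ⊕ 54 = 7e
byte 3: (a4 ⊕ f5) ⊕ 50 = 51 ⊕ 50 = 01
byte 4: (1b ⊕ ae) ⊕ 2f = b5 ⊕ 2f = 9a
byte 5: (eb ⊕ 08) ⊕ 31 = e3 ⊕ 31 = d2

4e e2 7e 01 9a d2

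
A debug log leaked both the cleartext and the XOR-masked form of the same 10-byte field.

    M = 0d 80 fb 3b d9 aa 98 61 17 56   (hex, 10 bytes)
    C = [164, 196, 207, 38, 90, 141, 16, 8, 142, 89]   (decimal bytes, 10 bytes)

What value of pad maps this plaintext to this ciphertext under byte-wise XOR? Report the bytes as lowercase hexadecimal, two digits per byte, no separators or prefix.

a944341d83278869990f

Since C = M ⊕ pad, XORing both sides with M gives pad = M ⊕ C.
byte 0: 0d XOR a4 = a9
byte 1: 80 XOR c4 = 44
byte 2: fb XOR cf = 34
byte 3: 3b XOR 26 = 1d
byte 4: d9 XOR 5a = 83
byte 5: aa XOR 8d = 27
byte 6: 98 XOR 10 = 88
byte 7: 61 XOR 08 = 69
byte 8: 17 XOR 8e = 99
byte 9: 56 XOR 59 = 0f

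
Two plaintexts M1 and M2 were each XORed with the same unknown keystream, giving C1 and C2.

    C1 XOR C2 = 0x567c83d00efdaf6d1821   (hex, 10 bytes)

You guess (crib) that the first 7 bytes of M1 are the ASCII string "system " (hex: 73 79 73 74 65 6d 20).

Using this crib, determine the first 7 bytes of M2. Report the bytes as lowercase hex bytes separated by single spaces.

Since C1 ⊕ C2 = M1 ⊕ M2, XORing with the guessed M1 bytes yields the corresponding M2 bytes: M2 = (C1 ⊕ C2) ⊕ M1.
byte 0: 56 XOR 73 = 25
byte 1: 7c XOR 79 = 05
byte 2: 83 XOR 73 = f0
byte 3: d0 XOR 74 = a4
byte 4: 0e XOR 65 = 6b
byte 5: fd XOR 6d = 90
byte 6: af XOR 20 = 8f

25 05 f0 a4 6b 90 8f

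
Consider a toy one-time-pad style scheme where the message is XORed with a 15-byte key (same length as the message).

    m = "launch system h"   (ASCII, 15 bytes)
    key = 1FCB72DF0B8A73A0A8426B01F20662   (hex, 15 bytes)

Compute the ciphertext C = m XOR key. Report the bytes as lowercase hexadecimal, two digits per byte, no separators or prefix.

73aa07b168e253d3d1311f649f260a

byte 0: 6c ⊕ 1f = 73
byte 1: 61 ⊕ cb = aa
byte 2: 75 ⊕ 72 = 07
byte 3: 6e ⊕ df = b1
byte 4: 63 ⊕ 0b = 68
byte 5: 68 ⊕ 8a = e2
byte 6: 20 ⊕ 73 = 53
byte 7: 73 ⊕ a0 = d3
byte 8: 79 ⊕ a8 = d1
byte 9: 73 ⊕ 42 = 31
byte 10: 74 ⊕ 6b = 1f
byte 11: 65 ⊕ 01 = 64
byte 12: 6d ⊕ f2 = 9f
byte 13: 20 ⊕ 06 = 26
byte 14: 68 ⊕ 62 = 0a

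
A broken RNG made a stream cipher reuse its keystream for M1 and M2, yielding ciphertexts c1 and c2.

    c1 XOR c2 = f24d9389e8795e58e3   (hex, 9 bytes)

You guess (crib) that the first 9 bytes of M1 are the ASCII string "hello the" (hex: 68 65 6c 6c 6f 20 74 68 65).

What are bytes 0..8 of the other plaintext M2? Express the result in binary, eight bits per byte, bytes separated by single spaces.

Since c1 ⊕ c2 = M1 ⊕ M2, XORing with the guessed M1 bytes yields the corresponding M2 bytes: M2 = (c1 ⊕ c2) ⊕ M1.
f2 ^ 68 = 9a
4d ^ 65 = 28
93 ^ 6c = ff
89 ^ 6c = e5
e8 ^ 6f = 87
79 ^ 20 = 59
5e ^ 74 = 2a
58 ^ 68 = 30
e3 ^ 65 = 86

10011010 00101000 11111111 11100101 10000111 01011001 00101010 00110000 10000110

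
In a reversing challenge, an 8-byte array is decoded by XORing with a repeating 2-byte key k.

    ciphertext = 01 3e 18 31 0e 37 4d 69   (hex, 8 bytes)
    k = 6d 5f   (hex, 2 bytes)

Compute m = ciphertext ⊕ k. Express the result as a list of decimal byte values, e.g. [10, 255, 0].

The 2-byte key repeats, so the effective keystream is 6d 5f 6d 5f 6d 5f 6d 5f.
byte 0: 01 ⊕ 6d = 6c
byte 1: 3e ⊕ 5f = 61
byte 2: 18 ⊕ 6d = 75
byte 3: 31 ⊕ 5f = 6e
byte 4: 0e ⊕ 6d = 63
byte 5: 37 ⊕ 5f = 68
byte 6: 4d ⊕ 6d = 20
byte 7: 69 ⊕ 5f = 36

[108, 97, 117, 110, 99, 104, 32, 54]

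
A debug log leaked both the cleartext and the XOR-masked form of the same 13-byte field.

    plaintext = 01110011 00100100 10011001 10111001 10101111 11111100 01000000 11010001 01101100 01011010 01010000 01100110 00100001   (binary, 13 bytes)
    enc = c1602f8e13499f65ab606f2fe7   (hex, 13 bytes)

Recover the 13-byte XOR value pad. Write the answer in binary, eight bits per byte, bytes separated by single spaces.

Since enc = plaintext ⊕ pad, XORing both sides with plaintext gives pad = plaintext ⊕ enc.
byte 0: 73 xor c1 = b2
byte 1: 24 xor 60 = 44
byte 2: 99 xor 2f = b6
byte 3: b9 xor 8e = 37
byte 4: af xor 13 = bc
byte 5: fc xor 49 = b5
byte 6: 40 xor 9f = df
byte 7: d1 xor 65 = b4
byte 8: 6c xor ab = c7
byte 9: 5a xor 60 = 3a
byte 10: 50 xor 6f = 3f
byte 11: 66 xor 2f = 49
byte 12: 21 xor e7 = c6

10110010 01000100 10110110 00110111 10111100 10110101 11011111 10110100 11000111 00111010 00111111 01001001 11000110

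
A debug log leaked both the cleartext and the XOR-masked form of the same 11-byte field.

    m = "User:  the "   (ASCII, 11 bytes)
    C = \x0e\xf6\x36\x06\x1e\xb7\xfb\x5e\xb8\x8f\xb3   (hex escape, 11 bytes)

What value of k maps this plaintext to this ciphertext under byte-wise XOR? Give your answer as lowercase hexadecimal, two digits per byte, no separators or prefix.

Since C = m ⊕ k, XORing both sides with m gives k = m ⊕ C.
byte 0: 55 XOR 0e = 5b
byte 1: 73 XOR f6 = 85
byte 2: 65 XOR 36 = 53
byte 3: 72 XOR 06 = 74
byte 4: 3a XOR 1e = 24
byte 5: 20 XOR b7 = 97
byte 6: 20 XOR fb = db
byte 7: 74 XOR 5e = 2a
byte 8: 68 XOR b8 = d0
byte 9: 65 XOR 8f = ea
byte 10: 20 XOR b3 = 93

5b8553742497db2ad0ea93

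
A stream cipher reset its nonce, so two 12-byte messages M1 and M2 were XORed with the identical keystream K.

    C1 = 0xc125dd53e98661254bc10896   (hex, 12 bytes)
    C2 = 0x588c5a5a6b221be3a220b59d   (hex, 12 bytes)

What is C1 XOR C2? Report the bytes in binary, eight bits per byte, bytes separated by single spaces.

10011001 10101001 10000111 00001001 10000010 10100100 01111010 11000110 11101001 11100001 10111101 00001011

C1 ⊕ C2 = (M1 ⊕ K) ⊕ (M2 ⊕ K) = M1 ⊕ M2 — the shared key cancels under XOR.
11000001 XOR 01011000 = 10011001
00100101 XOR 10001100 = 10101001
11011101 XOR 01011010 = 10000111
01010011 XOR 01011010 = 00001001
11101001 XOR 01101011 = 10000010
10000110 XOR 00100010 = 10100100
01100001 XOR 00011011 = 01111010
00100101 XOR 11100011 = 11000110
01001011 XOR 10100010 = 11101001
11000001 XOR 00100000 = 11100001
00001000 XOR 10110101 = 10111101
10010110 XOR 10011101 = 00001011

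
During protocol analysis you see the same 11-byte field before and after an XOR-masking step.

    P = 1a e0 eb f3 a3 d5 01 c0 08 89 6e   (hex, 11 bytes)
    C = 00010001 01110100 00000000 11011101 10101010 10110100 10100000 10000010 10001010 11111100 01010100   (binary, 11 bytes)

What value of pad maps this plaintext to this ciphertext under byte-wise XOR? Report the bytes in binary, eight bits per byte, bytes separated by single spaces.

00001011 10010100 11101011 00101110 00001001 01100001 10100001 01000010 10000010 01110101 00111010

Since C = P ⊕ pad, XORing both sides with P gives pad = P ⊕ C.
 26 ⊕  17 =  11
224 ⊕ 116 = 148
235 ⊕   0 = 235
243 ⊕ 221 =  46
163 ⊕ 170 =   9
213 ⊕ 180 =  97
  1 ⊕ 160 = 161
192 ⊕ 130 =  66
  8 ⊕ 138 = 130
137 ⊕ 252 = 117
110 ⊕  84 =  58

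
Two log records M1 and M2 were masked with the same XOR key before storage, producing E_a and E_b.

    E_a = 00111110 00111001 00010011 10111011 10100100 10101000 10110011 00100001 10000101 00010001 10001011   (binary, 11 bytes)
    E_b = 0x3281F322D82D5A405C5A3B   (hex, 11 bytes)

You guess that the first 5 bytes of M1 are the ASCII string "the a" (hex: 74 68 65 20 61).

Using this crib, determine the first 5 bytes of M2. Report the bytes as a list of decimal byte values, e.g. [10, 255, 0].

First, E_a ⊕ E_b = (M1 ⊕ K) ⊕ (M2 ⊕ K) = M1 ⊕ M2, so the key drops out. Then M2 = (M1 ⊕ M2) ⊕ M1 over the first 5 bytes.
byte 0: (3e XOR 32) XOR 74 = 0c XOR 74 = 78
byte 1: (39 XOR 81) XOR 68 = b8 XOR 68 = d0
byte 2: (13 XOR f3) XOR 65 = e0 XOR 65 = 85
byte 3: (bb XOR 22) XOR 20 = 99 XOR 20 = b9
byte 4: (a4 XOR d8) XOR 61 = 7c XOR 61 = 1d

[120, 208, 133, 185, 29]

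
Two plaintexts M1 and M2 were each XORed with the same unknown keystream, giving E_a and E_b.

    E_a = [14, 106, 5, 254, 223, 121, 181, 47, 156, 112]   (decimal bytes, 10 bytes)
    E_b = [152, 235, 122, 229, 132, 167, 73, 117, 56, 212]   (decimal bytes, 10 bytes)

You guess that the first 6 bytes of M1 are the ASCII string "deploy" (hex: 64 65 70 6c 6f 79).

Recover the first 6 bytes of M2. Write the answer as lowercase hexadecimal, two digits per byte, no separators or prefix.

f2e40f7734a7

First, E_a ⊕ E_b = (M1 ⊕ K) ⊕ (M2 ⊕ K) = M1 ⊕ M2, so the key drops out. Then M2 = (M1 ⊕ M2) ⊕ M1 over the first 6 bytes.
byte 0: (0e xor 98) xor 64 = 96 xor 64 = f2
byte 1: (6a xor eb) xor 65 = 81 xor 65 = e4
byte 2: (05 xor 7a) xor 70 = 7f xor 70 = 0f
byte 3: (fe xor e5) xor 6c = 1b xor 6c = 77
byte 4: (df xor 84) xor 6f = 5b xor 6f = 34
byte 5: (79 xor a7) xor 79 = de xor 79 = a7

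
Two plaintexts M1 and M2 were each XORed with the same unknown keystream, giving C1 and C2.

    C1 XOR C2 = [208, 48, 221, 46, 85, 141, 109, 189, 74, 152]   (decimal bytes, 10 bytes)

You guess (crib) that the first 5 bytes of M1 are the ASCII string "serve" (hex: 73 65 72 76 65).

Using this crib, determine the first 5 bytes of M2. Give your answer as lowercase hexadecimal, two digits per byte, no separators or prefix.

a355af5830

Since C1 ⊕ C2 = M1 ⊕ M2, XORing with the guessed M1 bytes yields the corresponding M2 bytes: M2 = (C1 ⊕ C2) ⊕ M1.
byte 0: d0 xor 73 = a3
byte 1: 30 xor 65 = 55
byte 2: dd xor 72 = af
byte 3: 2e xor 76 = 58
byte 4: 55 xor 65 = 30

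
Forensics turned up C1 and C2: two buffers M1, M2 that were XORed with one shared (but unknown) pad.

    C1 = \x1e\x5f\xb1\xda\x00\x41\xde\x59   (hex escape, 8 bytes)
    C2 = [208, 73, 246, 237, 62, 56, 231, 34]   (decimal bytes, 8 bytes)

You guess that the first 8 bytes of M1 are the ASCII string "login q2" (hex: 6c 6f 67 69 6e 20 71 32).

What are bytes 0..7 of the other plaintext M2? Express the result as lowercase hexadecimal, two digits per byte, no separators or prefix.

a279205e50594849

First, C1 ⊕ C2 = (M1 ⊕ K) ⊕ (M2 ⊕ K) = M1 ⊕ M2, so the key drops out. Then M2 = (M1 ⊕ M2) ⊕ M1 over the first 8 bytes.
byte 0: (1e xor d0) xor 6c = ce xor 6c = a2
byte 1: (5f xor 49) xor 6f = 16 xor 6f = 79
byte 2: (b1 xor f6) xor 67 = 47 xor 67 = 20
byte 3: (da xor ed) xor 69 = 37 xor 69 = 5e
byte 4: (00 xor 3e) xor 6e = 3e xor 6e = 50
byte 5: (41 xor 38) xor 20 = 79 xor 20 = 59
byte 6: (de xor e7) xor 71 = 39 xor 71 = 48
byte 7: (59 xor 22) xor 32 = 7b xor 32 = 49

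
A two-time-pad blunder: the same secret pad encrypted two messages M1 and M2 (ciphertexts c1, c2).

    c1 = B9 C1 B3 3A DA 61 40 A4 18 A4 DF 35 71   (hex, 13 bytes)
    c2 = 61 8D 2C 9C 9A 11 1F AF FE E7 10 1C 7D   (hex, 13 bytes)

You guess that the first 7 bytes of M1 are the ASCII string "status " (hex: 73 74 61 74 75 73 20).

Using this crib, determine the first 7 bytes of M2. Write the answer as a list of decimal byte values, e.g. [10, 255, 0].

First, c1 ⊕ c2 = (M1 ⊕ K) ⊕ (M2 ⊕ K) = M1 ⊕ M2, so the key drops out. Then M2 = (M1 ⊕ M2) ⊕ M1 over the first 7 bytes.
byte 0: (b9 xor 61) xor 73 = d8 xor 73 = ab
byte 1: (c1 xor 8d) xor 74 = 4c xor 74 = 38
byte 2: (b3 xor 2c) xor 61 = 9f xor 61 = fe
byte 3: (3a xor 9c) xor 74 = a6 xor 74 = d2
byte 4: (da xor 9a) xor 75 = 40 xor 75 = 35
byte 5: (61 xor 11) xor 73 = 70 xor 73 = 03
byte 6: (40 xor 1f) xor 20 = 5f xor 20 = 7f

[171, 56, 254, 210, 53, 3, 127]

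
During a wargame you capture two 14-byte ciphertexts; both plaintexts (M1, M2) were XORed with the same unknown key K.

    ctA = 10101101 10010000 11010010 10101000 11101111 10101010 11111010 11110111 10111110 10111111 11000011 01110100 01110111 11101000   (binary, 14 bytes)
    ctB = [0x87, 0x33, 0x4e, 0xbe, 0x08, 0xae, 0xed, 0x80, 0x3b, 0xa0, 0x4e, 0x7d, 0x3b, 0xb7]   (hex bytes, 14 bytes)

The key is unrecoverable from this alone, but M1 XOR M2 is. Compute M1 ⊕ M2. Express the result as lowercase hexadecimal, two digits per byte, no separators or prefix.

ctA ⊕ ctB = (M1 ⊕ K) ⊕ (M2 ⊕ K) = M1 ⊕ M2 — the shared key cancels under XOR.
byte 0: ad ⊕ 87 = 2a
byte 1: 90 ⊕ 33 = a3
byte 2: d2 ⊕ 4e = 9c
byte 3: a8 ⊕ be = 16
byte 4: ef ⊕ 08 = e7
byte 5: aa ⊕ ae = 04
byte 6: fa ⊕ ed = 17
byte 7: f7 ⊕ 80 = 77
byte 8: be ⊕ 3b = 85
byte 9: bf ⊕ a0 = 1f
byte 10: c3 ⊕ 4e = 8d
byte 11: 74 ⊕ 7d = 09
byte 12: 77 ⊕ 3b = 4c
byte 13: e8 ⊕ b7 = 5f

2aa39c16e7041777851f8d094c5f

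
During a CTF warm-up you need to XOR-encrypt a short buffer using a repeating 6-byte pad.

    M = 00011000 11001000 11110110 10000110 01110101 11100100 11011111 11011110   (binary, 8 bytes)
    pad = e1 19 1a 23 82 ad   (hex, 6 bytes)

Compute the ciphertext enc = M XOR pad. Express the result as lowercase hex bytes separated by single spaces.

The 6-byte key repeats, so the effective keystream is e1 19 1a 23 82 ad e1 19.
byte 0: 18 ^ e1 = f9
byte 1: c8 ^ 19 = d1
byte 2: f6 ^ 1a = ec
byte 3: 86 ^ 23 = a5
byte 4: 75 ^ 82 = f7
byte 5: e4 ^ ad = 49
byte 6: df ^ e1 = 3e
byte 7: de ^ 19 = c7

f9 d1 ec a5 f7 49 3e c7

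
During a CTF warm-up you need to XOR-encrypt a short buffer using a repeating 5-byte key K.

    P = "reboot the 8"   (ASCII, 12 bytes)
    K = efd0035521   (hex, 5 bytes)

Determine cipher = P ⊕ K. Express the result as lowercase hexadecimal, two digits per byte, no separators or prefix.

The 5-byte key repeats, so the effective keystream is ef d0 03 55 21 ef d0 03 55 21 ef d0.
byte 0: 72 ⊕ ef = 9d
byte 1: 65 ⊕ d0 = b5
byte 2: 62 ⊕ 03 = 61
byte 3: 6f ⊕ 55 = 3a
byte 4: 6f ⊕ 21 = 4e
byte 5: 74 ⊕ ef = 9b
byte 6: 20 ⊕ d0 = f0
byte 7: 74 ⊕ 03 = 77
byte 8: 68 ⊕ 55 = 3d
byte 9: 65 ⊕ 21 = 44
byte 10: 20 ⊕ ef = cf
byte 11: 38 ⊕ d0 = e8

9db5613a4e9bf0773d44cfe8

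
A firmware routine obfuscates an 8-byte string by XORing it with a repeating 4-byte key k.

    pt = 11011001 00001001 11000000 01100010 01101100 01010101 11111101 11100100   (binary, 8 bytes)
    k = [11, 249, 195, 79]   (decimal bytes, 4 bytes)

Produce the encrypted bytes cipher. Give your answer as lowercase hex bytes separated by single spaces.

d2 f0 03 2d 67 ac 3e ab

The 4-byte key repeats, so the effective keystream is 0b f9 c3 4f 0b f9 c3 4f.
byte 0: d9 XOR 0b = d2
byte 1: 09 XOR f9 = f0
byte 2: c0 XOR c3 = 03
byte 3: 62 XOR 4f = 2d
byte 4: 6c XOR 0b = 67
byte 5: 55 XOR f9 = ac
byte 6: fd XOR c3 = 3e
byte 7: e4 XOR 4f = ab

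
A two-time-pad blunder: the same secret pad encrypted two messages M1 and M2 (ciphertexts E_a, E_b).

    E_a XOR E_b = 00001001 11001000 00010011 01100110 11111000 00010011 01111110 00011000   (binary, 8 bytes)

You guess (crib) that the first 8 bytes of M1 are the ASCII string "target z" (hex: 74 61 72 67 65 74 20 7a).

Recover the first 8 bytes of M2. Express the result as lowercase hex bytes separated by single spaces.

7d a9 61 01 9d 67 5e 62

Since E_a ⊕ E_b = M1 ⊕ M2, XORing with the guessed M1 bytes yields the corresponding M2 bytes: M2 = (E_a ⊕ E_b) ⊕ M1.
09 XOR 74 = 7d
c8 XOR 61 = a9
13 XOR 72 = 61
66 XOR 67 = 01
f8 XOR 65 = 9d
13 XOR 74 = 67
7e XOR 20 = 5e
18 XOR 7a = 62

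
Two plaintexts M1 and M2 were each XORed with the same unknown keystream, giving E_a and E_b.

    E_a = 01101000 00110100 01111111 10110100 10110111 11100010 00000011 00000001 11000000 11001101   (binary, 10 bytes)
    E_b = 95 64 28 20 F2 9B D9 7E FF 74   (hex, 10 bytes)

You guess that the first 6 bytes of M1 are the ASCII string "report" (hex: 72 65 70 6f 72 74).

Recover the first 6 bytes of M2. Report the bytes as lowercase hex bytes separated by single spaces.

First, E_a ⊕ E_b = (M1 ⊕ K) ⊕ (M2 ⊕ K) = M1 ⊕ M2, so the key drops out. Then M2 = (M1 ⊕ M2) ⊕ M1 over the first 6 bytes.
byte 0: (68 ^ 95) ^ 72 = fd ^ 72 = 8f
byte 1: (34 ^ 64) ^ 65 = 50 ^ 65 = 35
byte 2: (7f ^ 28) ^ 70 = 57 ^ 70 = 27
byte 3: (b4 ^ 20) ^ 6f = 94 ^ 6f = fb
byte 4: (b7 ^ f2) ^ 72 = 45 ^ 72 = 37
byte 5: (e2 ^ 9b) ^ 74 = 79 ^ 74 = 0d

8f 35 27 fb 37 0d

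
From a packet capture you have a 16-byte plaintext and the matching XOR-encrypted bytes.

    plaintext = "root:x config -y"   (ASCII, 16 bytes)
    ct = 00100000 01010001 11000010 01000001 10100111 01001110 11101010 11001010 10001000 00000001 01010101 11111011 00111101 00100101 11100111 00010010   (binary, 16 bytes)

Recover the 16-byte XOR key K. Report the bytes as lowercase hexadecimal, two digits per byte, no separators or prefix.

523ead359d36caa9e76f33925a05ca6b

Since ct = plaintext ⊕ K, XORing both sides with plaintext gives K = plaintext ⊕ ct.
72 xor 20 = 52
6f xor 51 = 3e
6f xor c2 = ad
74 xor 41 = 35
3a xor a7 = 9d
78 xor 4e = 36
20 xor ea = ca
63 xor ca = a9
6f xor 88 = e7
6e xor 01 = 6f
66 xor 55 = 33
69 xor fb = 92
67 xor 3d = 5a
20 xor 25 = 05
2d xor e7 = ca
79 xor 12 = 6b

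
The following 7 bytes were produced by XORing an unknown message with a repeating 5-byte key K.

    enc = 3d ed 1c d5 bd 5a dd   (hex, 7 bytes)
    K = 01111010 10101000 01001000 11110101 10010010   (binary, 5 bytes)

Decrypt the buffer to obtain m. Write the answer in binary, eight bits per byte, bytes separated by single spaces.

The 5-byte key repeats, so the effective keystream is 7a a8 48 f5 92 7a a8.
byte 0: 00111101 XOR 01111010 = 01000111
byte 1: 11101101 XOR 10101000 = 01000101
byte 2: 00011100 XOR 01001000 = 01010100
byte 3: 11010101 XOR 11110101 = 00100000
byte 4: 10111101 XOR 10010010 = 00101111
byte 5: 01011010 XOR 01111010 = 00100000
byte 6: 11011101 XOR 10101000 = 01110101

01000111 01000101 01010100 00100000 00101111 00100000 01110101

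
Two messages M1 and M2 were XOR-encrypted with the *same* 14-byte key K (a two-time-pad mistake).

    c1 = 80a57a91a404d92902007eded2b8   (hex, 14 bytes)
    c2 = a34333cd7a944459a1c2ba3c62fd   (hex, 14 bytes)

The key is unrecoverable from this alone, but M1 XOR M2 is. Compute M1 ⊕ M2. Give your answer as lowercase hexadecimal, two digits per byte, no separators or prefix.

23e6495cde909d70a3c2c4e2b045

c1 ⊕ c2 = (M1 ⊕ K) ⊕ (M2 ⊕ K) = M1 ⊕ M2 — the shared key cancels under XOR.
10000000 XOR 10100011 = 00100011
10100101 XOR 01000011 = 11100110
01111010 XOR 00110011 = 01001001
10010001 XOR 11001101 = 01011100
10100100 XOR 01111010 = 11011110
00000100 XOR 10010100 = 10010000
11011001 XOR 01000100 = 10011101
00101001 XOR 01011001 = 01110000
00000010 XOR 10100001 = 10100011
00000000 XOR 11000010 = 11000010
01111110 XOR 10111010 = 11000100
11011110 XOR 00111100 = 11100010
11010010 XOR 01100010 = 10110000
10111000 XOR 11111101 = 01000101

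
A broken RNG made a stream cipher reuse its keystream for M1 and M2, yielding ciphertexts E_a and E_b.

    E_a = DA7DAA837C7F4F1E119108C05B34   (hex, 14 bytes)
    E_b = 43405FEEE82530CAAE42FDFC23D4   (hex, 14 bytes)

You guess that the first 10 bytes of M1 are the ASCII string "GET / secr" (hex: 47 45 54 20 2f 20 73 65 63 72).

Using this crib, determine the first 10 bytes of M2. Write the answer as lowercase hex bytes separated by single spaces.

de 78 a1 4d bb 7a 0c b1 dc a1

First, E_a ⊕ E_b = (M1 ⊕ K) ⊕ (M2 ⊕ K) = M1 ⊕ M2, so the key drops out. Then M2 = (M1 ⊕ M2) ⊕ M1 over the first 10 bytes.
byte 0: (da xor 43) xor 47 = 99 xor 47 = de
byte 1: (7d xor 40) xor 45 = 3d xor 45 = 78
byte 2: (aa xor 5f) xor 54 = f5 xor 54 = a1
byte 3: (83 xor ee) xor 20 = 6d xor 20 = 4d
byte 4: (7c xor e8) xor 2f = 94 xor 2f = bb
byte 5: (7f xor 25) xor 20 = 5a xor 20 = 7a
byte 6: (4f xor 30) xor 73 = 7f xor 73 = 0c
byte 7: (1e xor ca) xor 65 = d4 xor 65 = b1
byte 8: (11 xor ae) xor 63 = bf xor 63 = dc
byte 9: (91 xor 42) xor 72 = d3 xor 72 = a1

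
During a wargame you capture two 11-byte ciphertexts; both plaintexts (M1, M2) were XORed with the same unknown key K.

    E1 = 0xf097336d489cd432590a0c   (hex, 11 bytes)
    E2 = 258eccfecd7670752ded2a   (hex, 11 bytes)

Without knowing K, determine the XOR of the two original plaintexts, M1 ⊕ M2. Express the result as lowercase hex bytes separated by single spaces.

d5 19 ff 93 85 ea a4 47 74 e7 26

E1 ⊕ E2 = (M1 ⊕ K) ⊕ (M2 ⊕ K) = M1 ⊕ M2 — the shared key cancels under XOR.
f0 xor 25 = d5
97 xor 8e = 19
33 xor cc = ff
6d xor fe = 93
48 xor cd = 85
9c xor 76 = ea
d4 xor 70 = a4
32 xor 75 = 47
59 xor 2d = 74
0a xor ed = e7
0c xor 2a = 26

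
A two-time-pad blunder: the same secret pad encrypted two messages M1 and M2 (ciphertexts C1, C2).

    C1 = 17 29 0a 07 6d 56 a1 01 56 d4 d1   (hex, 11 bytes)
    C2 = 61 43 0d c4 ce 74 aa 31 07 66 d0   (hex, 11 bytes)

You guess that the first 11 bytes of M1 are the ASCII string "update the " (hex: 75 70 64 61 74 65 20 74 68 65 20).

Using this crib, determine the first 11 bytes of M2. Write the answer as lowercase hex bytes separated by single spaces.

03 1a 63 a2 d7 47 2b 44 39 d7 21

First, C1 ⊕ C2 = (M1 ⊕ K) ⊕ (M2 ⊕ K) = M1 ⊕ M2, so the key drops out. Then M2 = (M1 ⊕ M2) ⊕ M1 over the first 11 bytes.
byte 0: (17 ⊕ 61) ⊕ 75 = 76 ⊕ 75 = 03
byte 1: (29 ⊕ 43) ⊕ 70 = 6a ⊕ 70 = 1a
byte 2: (0a ⊕ 0d) ⊕ 64 = 07 ⊕ 64 = 63
byte 3: (07 ⊕ c4) ⊕ 61 = c3 ⊕ 61 = a2
byte 4: (6d ⊕ ce) ⊕ 74 = a3 ⊕ 74 = d7
byte 5: (56 ⊕ 74) ⊕ 65 = 22 ⊕ 65 = 47
byte 6: (a1 ⊕ aa) ⊕ 20 = 0b ⊕ 20 = 2b
byte 7: (01 ⊕ 31) ⊕ 74 = 30 ⊕ 74 = 44
byte 8: (56 ⊕ 07) ⊕ 68 = 51 ⊕ 68 = 39
byte 9: (d4 ⊕ 66) ⊕ 65 = b2 ⊕ 65 = d7
byte 10: (d1 ⊕ d0) ⊕ 20 = 01 ⊕ 20 = 21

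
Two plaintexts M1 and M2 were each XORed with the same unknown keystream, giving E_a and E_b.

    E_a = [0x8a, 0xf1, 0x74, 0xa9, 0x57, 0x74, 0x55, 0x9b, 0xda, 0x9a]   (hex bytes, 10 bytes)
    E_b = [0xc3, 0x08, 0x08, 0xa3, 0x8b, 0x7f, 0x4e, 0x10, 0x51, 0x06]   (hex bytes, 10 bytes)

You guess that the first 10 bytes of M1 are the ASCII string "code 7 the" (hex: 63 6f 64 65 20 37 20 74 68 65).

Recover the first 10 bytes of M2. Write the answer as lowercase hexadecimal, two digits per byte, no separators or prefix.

2a96186ffc3c3bffe3f9

First, E_a ⊕ E_b = (M1 ⊕ K) ⊕ (M2 ⊕ K) = M1 ⊕ M2, so the key drops out. Then M2 = (M1 ⊕ M2) ⊕ M1 over the first 10 bytes.
byte 0: (8a ^ c3) ^ 63 = 49 ^ 63 = 2a
byte 1: (f1 ^ 08) ^ 6f = f9 ^ 6f = 96
byte 2: (74 ^ 08) ^ 64 = 7c ^ 64 = 18
byte 3: (a9 ^ a3) ^ 65 = 0a ^ 65 = 6f
byte 4: (57 ^ 8b) ^ 20 = dc ^ 20 = fc
byte 5: (74 ^ 7f) ^ 37 = 0b ^ 37 = 3c
byte 6: (55 ^ 4e) ^ 20 = 1b ^ 20 = 3b
byte 7: (9b ^ 10) ^ 74 = 8b ^ 74 = ff
byte 8: (da ^ 51) ^ 68 = 8b ^ 68 = e3
byte 9: (9a ^ 06) ^ 65 = 9c ^ 65 = f9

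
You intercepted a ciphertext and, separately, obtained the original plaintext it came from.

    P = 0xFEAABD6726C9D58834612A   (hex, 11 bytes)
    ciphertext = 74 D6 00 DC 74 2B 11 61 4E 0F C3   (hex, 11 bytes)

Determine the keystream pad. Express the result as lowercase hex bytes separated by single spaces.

Since ciphertext = P ⊕ pad, XORing both sides with P gives pad = P ⊕ ciphertext.
byte 0: fe ^ 74 = 8a
byte 1: aa ^ d6 = 7c
byte 2: bd ^ 00 = bd
byte 3: 67 ^ dc = bb
byte 4: 26 ^ 74 = 52
byte 5: c9 ^ 2b = e2
byte 6: d5 ^ 11 = c4
byte 7: 88 ^ 61 = e9
byte 8: 34 ^ 4e = 7a
byte 9: 61 ^ 0f = 6e
byte 10: 2a ^ c3 = e9

8a 7c bd bb 52 e2 c4 e9 7a 6e e9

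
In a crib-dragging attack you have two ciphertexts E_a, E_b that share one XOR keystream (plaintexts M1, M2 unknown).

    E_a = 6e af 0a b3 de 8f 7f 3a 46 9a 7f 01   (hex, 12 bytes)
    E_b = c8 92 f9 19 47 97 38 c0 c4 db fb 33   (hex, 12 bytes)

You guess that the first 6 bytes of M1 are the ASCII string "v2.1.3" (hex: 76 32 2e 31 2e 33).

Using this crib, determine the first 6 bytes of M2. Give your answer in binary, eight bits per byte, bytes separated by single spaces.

First, E_a ⊕ E_b = (M1 ⊕ K) ⊕ (M2 ⊕ K) = M1 ⊕ M2, so the key drops out. Then M2 = (M1 ⊕ M2) ⊕ M1 over the first 6 bytes.
byte 0: (6e ^ c8) ^ 76 = a6 ^ 76 = d0
byte 1: (af ^ 92) ^ 32 = 3d ^ 32 = 0f
byte 2: (0a ^ f9) ^ 2e = f3 ^ 2e = dd
byte 3: (b3 ^ 19) ^ 31 = aa ^ 31 = 9b
byte 4: (de ^ 47) ^ 2e = 99 ^ 2e = b7
byte 5: (8f ^ 97) ^ 33 = 18 ^ 33 = 2b

11010000 00001111 11011101 10011011 10110111 00101011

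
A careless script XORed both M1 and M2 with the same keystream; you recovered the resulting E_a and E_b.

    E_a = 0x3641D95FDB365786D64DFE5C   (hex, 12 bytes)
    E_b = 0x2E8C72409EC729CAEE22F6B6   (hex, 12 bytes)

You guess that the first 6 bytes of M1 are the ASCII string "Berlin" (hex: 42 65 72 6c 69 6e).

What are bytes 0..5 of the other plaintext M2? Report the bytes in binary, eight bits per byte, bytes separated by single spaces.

First, E_a ⊕ E_b = (M1 ⊕ K) ⊕ (M2 ⊕ K) = M1 ⊕ M2, so the key drops out. Then M2 = (M1 ⊕ M2) ⊕ M1 over the first 6 bytes.
byte 0: (36 XOR 2e) XOR 42 = 18 XOR 42 = 5a
byte 1: (41 XOR 8c) XOR 65 = cd XOR 65 = a8
byte 2: (d9 XOR 72) XOR 72 = ab XOR 72 = d9
byte 3: (5f XOR 40) XOR 6c = 1f XOR 6c = 73
byte 4: (db XOR 9e) XOR 69 = 45 XOR 69 = 2c
byte 5: (36 XOR c7) XOR 6e = f1 XOR 6e = 9f

01011010 10101000 11011001 01110011 00101100 10011111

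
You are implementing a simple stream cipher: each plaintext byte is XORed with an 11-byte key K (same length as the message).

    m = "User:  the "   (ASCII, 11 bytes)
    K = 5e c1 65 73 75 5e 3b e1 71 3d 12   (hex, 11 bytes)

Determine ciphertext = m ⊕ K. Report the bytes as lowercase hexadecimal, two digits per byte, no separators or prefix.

byte 0:  85 XOR  94 =  11
byte 1: 115 XOR 193 = 178
byte 2: 101 XOR 101 =   0
byte 3: 114 XOR 115 =   1
byte 4:  58 XOR 117 =  79
byte 5:  32 XOR  94 = 126
byte 6:  32 XOR  59 =  27
byte 7: 116 XOR 225 = 149
byte 8: 104 XOR 113 =  25
byte 9: 101 XOR  61 =  88
byte 10:  32 XOR  18 =  50

0bb200014f7e1b95195832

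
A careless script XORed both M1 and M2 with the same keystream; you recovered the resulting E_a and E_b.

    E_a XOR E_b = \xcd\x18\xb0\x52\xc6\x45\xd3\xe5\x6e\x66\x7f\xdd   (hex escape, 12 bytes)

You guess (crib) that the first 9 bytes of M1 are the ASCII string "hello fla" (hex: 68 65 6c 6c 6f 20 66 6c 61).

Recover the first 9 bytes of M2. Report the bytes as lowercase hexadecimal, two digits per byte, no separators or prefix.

Since E_a ⊕ E_b = M1 ⊕ M2, XORing with the guessed M1 bytes yields the corresponding M2 bytes: M2 = (E_a ⊕ E_b) ⊕ M1.
11001101 XOR 01101000 = 10100101
00011000 XOR 01100101 = 01111101
10110000 XOR 01101100 = 11011100
01010010 XOR 01101100 = 00111110
11000110 XOR 01101111 = 10101001
01000101 XOR 00100000 = 01100101
11010011 XOR 01100110 = 10110101
11100101 XOR 01101100 = 10001001
01101110 XOR 01100001 = 00001111

a57ddc3ea965b5890f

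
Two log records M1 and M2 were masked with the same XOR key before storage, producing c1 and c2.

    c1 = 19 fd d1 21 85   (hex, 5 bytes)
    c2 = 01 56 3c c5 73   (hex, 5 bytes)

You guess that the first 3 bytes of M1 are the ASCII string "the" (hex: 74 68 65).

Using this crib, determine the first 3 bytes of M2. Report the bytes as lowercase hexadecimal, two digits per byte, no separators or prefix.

First, c1 ⊕ c2 = (M1 ⊕ K) ⊕ (M2 ⊕ K) = M1 ⊕ M2, so the key drops out. Then M2 = (M1 ⊕ M2) ⊕ M1 over the first 3 bytes.
byte 0: (19 ^ 01) ^ 74 = 18 ^ 74 = 6c
byte 1: (fd ^ 56) ^ 68 = ab ^ 68 = c3
byte 2: (d1 ^ 3c) ^ 65 = ed ^ 65 = 88

6cc388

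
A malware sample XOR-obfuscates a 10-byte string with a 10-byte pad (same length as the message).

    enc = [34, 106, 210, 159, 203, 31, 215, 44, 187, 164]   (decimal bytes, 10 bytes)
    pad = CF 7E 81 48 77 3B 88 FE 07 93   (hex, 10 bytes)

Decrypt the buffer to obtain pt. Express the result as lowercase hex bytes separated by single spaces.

ed 14 53 d7 bc 24 5f d2 bc 37

byte 0: 22 xor cf = ed
byte 1: 6a xor 7e = 14
byte 2: d2 xor 81 = 53
byte 3: 9f xor 48 = d7
byte 4: cb xor 77 = bc
byte 5: 1f xor 3b = 24
byte 6: d7 xor 88 = 5f
byte 7: 2c xor fe = d2
byte 8: bb xor 07 = bc
byte 9: a4 xor 93 = 37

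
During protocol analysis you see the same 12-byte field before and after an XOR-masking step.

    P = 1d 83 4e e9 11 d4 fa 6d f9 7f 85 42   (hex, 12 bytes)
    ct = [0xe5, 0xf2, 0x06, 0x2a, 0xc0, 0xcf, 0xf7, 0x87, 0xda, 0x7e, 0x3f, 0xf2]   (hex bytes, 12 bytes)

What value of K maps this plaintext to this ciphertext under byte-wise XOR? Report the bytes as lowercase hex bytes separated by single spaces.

f8 71 48 c3 d1 1b 0d ea 23 01 ba b0

Since ct = P ⊕ K, XORing both sides with P gives K = P ⊕ ct.
1d ^ e5 = f8
83 ^ f2 = 71
4e ^ 06 = 48
e9 ^ 2a = c3
11 ^ c0 = d1
d4 ^ cf = 1b
fa ^ f7 = 0d
6d ^ 87 = ea
f9 ^ da = 23
7f ^ 7e = 01
85 ^ 3f = ba
42 ^ f2 = b0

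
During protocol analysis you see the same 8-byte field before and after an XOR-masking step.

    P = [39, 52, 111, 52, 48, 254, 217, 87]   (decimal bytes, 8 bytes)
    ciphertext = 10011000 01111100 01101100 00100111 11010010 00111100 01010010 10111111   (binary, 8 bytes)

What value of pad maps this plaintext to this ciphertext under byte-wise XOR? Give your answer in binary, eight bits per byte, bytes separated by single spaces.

10111111 01001000 00000011 00010011 11100010 11000010 10001011 11101000

Since ciphertext = P ⊕ pad, XORing both sides with P gives pad = P ⊕ ciphertext.
byte 0:  39 ^ 152 = 191
byte 1:  52 ^ 124 =  72
byte 2: 111 ^ 108 =   3
byte 3:  52 ^  39 =  19
byte 4:  48 ^ 210 = 226
byte 5: 254 ^  60 = 194
byte 6: 217 ^  82 = 139
byte 7:  87 ^ 191 = 232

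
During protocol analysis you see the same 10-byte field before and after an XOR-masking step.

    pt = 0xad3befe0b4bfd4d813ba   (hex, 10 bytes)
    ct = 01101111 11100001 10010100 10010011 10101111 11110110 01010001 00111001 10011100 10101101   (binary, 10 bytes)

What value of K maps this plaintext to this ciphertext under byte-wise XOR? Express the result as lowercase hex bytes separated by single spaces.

c2 da 7b 73 1b 49 85 e1 8f 17

Since ct = pt ⊕ K, XORing both sides with pt gives K = pt ⊕ ct.
byte 0: 10101101 XOR 01101111 = 11000010
byte 1: 00111011 XOR 11100001 = 11011010
byte 2: 11101111 XOR 10010100 = 01111011
byte 3: 11100000 XOR 10010011 = 01110011
byte 4: 10110100 XOR 10101111 = 00011011
byte 5: 10111111 XOR 11110110 = 01001001
byte 6: 11010100 XOR 01010001 = 10000101
byte 7: 11011000 XOR 00111001 = 11100001
byte 8: 00010011 XOR 10011100 = 10001111
byte 9: 10111010 XOR 10101101 = 00010111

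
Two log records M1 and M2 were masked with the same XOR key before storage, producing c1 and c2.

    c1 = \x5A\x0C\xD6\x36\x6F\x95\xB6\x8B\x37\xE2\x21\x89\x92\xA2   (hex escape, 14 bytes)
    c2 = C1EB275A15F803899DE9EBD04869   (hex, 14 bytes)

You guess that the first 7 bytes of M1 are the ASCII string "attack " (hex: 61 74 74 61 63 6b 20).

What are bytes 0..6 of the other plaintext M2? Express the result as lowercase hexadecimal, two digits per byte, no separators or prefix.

fa93850d190695

First, c1 ⊕ c2 = (M1 ⊕ K) ⊕ (M2 ⊕ K) = M1 ⊕ M2, so the key drops out. Then M2 = (M1 ⊕ M2) ⊕ M1 over the first 7 bytes.
byte 0: (5a XOR c1) XOR 61 = 9b XOR 61 = fa
byte 1: (0c XOR eb) XOR 74 = e7 XOR 74 = 93
byte 2: (d6 XOR 27) XOR 74 = f1 XOR 74 = 85
byte 3: (36 XOR 5a) XOR 61 = 6c XOR 61 = 0d
byte 4: (6f XOR 15) XOR 63 = 7a XOR 63 = 19
byte 5: (95 XOR f8) XOR 6b = 6d XOR 6b = 06
byte 6: (b6 XOR 03) XOR 20 = b5 XOR 20 = 95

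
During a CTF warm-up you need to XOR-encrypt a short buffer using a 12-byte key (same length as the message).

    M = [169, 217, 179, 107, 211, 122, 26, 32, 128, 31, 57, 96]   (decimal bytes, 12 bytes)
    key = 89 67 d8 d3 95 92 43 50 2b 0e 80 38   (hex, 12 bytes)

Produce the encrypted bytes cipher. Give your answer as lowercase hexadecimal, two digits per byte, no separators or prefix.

byte 0: 169 ^ 137 =  32
byte 1: 217 ^ 103 = 190
byte 2: 179 ^ 216 = 107
byte 3: 107 ^ 211 = 184
byte 4: 211 ^ 149 =  70
byte 5: 122 ^ 146 = 232
byte 6:  26 ^  67 =  89
byte 7:  32 ^  80 = 112
byte 8: 128 ^  43 = 171
byte 9:  31 ^  14 =  17
byte 10:  57 ^ 128 = 185
byte 11:  96 ^  56 =  88

20be6bb846e85970ab11b958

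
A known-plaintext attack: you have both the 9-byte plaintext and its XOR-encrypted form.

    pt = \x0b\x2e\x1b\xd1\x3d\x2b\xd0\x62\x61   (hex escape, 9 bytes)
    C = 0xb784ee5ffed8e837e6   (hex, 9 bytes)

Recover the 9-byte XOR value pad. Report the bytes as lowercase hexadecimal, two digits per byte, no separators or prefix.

Since C = pt ⊕ pad, XORing both sides with pt gives pad = pt ⊕ C.
0b ^ b7 = bc
2e ^ 84 = aa
1b ^ ee = f5
d1 ^ 5f = 8e
3d ^ fe = c3
2b ^ d8 = f3
d0 ^ e8 = 38
62 ^ 37 = 55
61 ^ e6 = 87

bcaaf58ec3f3385587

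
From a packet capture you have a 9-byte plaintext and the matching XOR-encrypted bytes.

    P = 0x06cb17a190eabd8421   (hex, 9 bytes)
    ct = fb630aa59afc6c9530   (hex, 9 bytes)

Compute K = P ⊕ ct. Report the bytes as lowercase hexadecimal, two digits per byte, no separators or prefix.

fda81d040a16d11111

Since ct = P ⊕ K, XORing both sides with P gives K = P ⊕ ct.
byte 0: 06 ⊕ fb = fd
byte 1: cb ⊕ 63 = a8
byte 2: 17 ⊕ 0a = 1d
byte 3: a1 ⊕ a5 = 04
byte 4: 90 ⊕ 9a = 0a
byte 5: ea ⊕ fc = 16
byte 6: bd ⊕ 6c = d1
byte 7: 84 ⊕ 95 = 11
byte 8: 21 ⊕ 30 = 11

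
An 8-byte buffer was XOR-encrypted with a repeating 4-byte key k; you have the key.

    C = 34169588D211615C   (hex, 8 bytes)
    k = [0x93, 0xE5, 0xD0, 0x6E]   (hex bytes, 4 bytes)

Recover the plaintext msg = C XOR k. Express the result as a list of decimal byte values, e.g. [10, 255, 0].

The 4-byte key repeats, so the effective keystream is 93 e5 d0 6e 93 e5 d0 6e.
byte 0:  52 ⊕ 147 = 167
byte 1:  22 ⊕ 229 = 243
byte 2: 149 ⊕ 208 =  69
byte 3: 136 ⊕ 110 = 230
byte 4: 210 ⊕ 147 =  65
byte 5:  17 ⊕ 229 = 244
byte 6:  97 ⊕ 208 = 177
byte 7:  92 ⊕ 110 =  50

[167, 243, 69, 230, 65, 244, 177, 50]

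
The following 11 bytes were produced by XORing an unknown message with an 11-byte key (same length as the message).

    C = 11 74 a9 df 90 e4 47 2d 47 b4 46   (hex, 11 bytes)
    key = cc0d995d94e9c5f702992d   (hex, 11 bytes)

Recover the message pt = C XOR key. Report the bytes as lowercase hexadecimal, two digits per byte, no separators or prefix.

dd793082040d82da452d6b

11 xor cc = dd
74 xor 0d = 79
a9 xor 99 = 30
df xor 5d = 82
90 xor 94 = 04
e4 xor e9 = 0d
47 xor c5 = 82
2d xor f7 = da
47 xor 02 = 45
b4 xor 99 = 2d
46 xor 2d = 6b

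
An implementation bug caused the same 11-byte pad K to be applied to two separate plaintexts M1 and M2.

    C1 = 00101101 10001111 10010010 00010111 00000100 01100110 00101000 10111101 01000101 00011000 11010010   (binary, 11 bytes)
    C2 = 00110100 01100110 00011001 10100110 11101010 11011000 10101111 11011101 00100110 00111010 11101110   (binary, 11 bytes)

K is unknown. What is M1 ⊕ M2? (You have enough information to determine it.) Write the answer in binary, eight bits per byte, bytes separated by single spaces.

C1 ⊕ C2 = (M1 ⊕ K) ⊕ (M2 ⊕ K) = M1 ⊕ M2 — the shared key cancels under XOR.
00101101 ^ 00110100 = 00011001
10001111 ^ 01100110 = 11101001
10010010 ^ 00011001 = 10001011
00010111 ^ 10100110 = 10110001
00000100 ^ 11101010 = 11101110
01100110 ^ 11011000 = 10111110
00101000 ^ 10101111 = 10000111
10111101 ^ 11011101 = 01100000
01000101 ^ 00100110 = 01100011
00011000 ^ 00111010 = 00100010
11010010 ^ 11101110 = 00111100

00011001 11101001 10001011 10110001 11101110 10111110 10000111 01100000 01100011 00100010 00111100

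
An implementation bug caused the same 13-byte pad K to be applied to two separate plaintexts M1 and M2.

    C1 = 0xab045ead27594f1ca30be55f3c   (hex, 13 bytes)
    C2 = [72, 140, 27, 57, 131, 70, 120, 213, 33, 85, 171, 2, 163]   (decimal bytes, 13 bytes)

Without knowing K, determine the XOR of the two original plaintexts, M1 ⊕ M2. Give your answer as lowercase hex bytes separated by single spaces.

e3 88 45 94 a4 1f 37 c9 82 5e 4e 5d 9f

C1 ⊕ C2 = (M1 ⊕ K) ⊕ (M2 ⊕ K) = M1 ⊕ M2 — the shared key cancels under XOR.
ab ⊕ 48 = e3
04 ⊕ 8c = 88
5e ⊕ 1b = 45
ad ⊕ 39 = 94
27 ⊕ 83 = a4
59 ⊕ 46 = 1f
4f ⊕ 78 = 37
1c ⊕ d5 = c9
a3 ⊕ 21 = 82
0b ⊕ 55 = 5e
e5 ⊕ ab = 4e
5f ⊕ 02 = 5d
3c ⊕ a3 = 9f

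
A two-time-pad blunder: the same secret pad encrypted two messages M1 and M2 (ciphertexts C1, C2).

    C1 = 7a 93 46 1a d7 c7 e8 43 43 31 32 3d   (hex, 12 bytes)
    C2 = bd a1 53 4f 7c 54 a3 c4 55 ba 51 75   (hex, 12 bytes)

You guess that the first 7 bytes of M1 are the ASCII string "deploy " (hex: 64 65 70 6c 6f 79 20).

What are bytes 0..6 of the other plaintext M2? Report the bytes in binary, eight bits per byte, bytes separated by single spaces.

First, C1 ⊕ C2 = (M1 ⊕ K) ⊕ (M2 ⊕ K) = M1 ⊕ M2, so the key drops out. Then M2 = (M1 ⊕ M2) ⊕ M1 over the first 7 bytes.
byte 0: (7a xor bd) xor 64 = c7 xor 64 = a3
byte 1: (93 xor a1) xor 65 = 32 xor 65 = 57
byte 2: (46 xor 53) xor 70 = 15 xor 70 = 65
byte 3: (1a xor 4f) xor 6c = 55 xor 6c = 39
byte 4: (d7 xor 7c) xor 6f = ab xor 6f = c4
byte 5: (c7 xor 54) xor 79 = 93 xor 79 = ea
byte 6: (e8 xor a3) xor 20 = 4b xor 20 = 6b

10100011 01010111 01100101 00111001 11000100 11101010 01101011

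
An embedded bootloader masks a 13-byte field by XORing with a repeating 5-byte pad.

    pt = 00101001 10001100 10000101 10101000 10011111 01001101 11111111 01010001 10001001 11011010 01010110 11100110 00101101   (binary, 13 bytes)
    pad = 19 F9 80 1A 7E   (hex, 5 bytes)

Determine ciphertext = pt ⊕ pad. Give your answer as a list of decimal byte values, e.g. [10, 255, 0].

[48, 117, 5, 178, 225, 84, 6, 209, 147, 164, 79, 31, 173]

The 5-byte key repeats, so the effective keystream is 19 f9 80 1a 7e 19 f9 80 1a 7e 19 f9 80.
byte 0: 29 xor 19 = 30
byte 1: 8c xor f9 = 75
byte 2: 85 xor 80 = 05
byte 3: a8 xor 1a = b2
byte 4: 9f xor 7e = e1
byte 5: 4d xor 19 = 54
byte 6: ff xor f9 = 06
byte 7: 51 xor 80 = d1
byte 8: 89 xor 1a = 93
byte 9: da xor 7e = a4
byte 10: 56 xor 19 = 4f
byte 11: e6 xor f9 = 1f
byte 12: 2d xor 80 = ad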